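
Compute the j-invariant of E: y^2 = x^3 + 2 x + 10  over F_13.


Delta = -16(4 a^3 + 27 b^2) mod 13 = 7
-1728 * (4 a)^3 = -1728 * (4*2)^3 mod 13 = 5
j = 5 * 7^(-1) mod 13 = 10

j = 10 (mod 13)


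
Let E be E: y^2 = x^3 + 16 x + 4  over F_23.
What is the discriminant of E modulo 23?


4 a^3 + 27 b^2 = 4*16^3 + 27*4^2 = 16384 + 432 = 16816
Delta = -16 * (16816) = -269056
Delta mod 23 = 21

Delta = 21 (mod 23)


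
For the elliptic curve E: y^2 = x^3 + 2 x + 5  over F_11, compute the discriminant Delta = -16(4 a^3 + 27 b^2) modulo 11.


4 a^3 + 27 b^2 = 4*2^3 + 27*5^2 = 32 + 675 = 707
Delta = -16 * (707) = -11312
Delta mod 11 = 7

Delta = 7 (mod 11)


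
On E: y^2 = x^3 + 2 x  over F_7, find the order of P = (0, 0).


Compute successive multiples of P until we hit O:
  1P = (0, 0)
  2P = O

ord(P) = 2


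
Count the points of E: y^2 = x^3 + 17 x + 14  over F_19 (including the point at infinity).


For each x in F_19, count y with y^2 = x^3 + 17 x + 14 mod 19:
  x = 3: RHS = 16, y in [4, 15]  -> 2 point(s)
  x = 6: RHS = 9, y in [3, 16]  -> 2 point(s)
  x = 7: RHS = 1, y in [1, 18]  -> 2 point(s)
  x = 8: RHS = 16, y in [4, 15]  -> 2 point(s)
  x = 10: RHS = 6, y in [5, 14]  -> 2 point(s)
  x = 13: RHS = 0, y in [0]  -> 1 point(s)
Affine points: 11. Add the point at infinity: total = 12.

#E(F_19) = 12


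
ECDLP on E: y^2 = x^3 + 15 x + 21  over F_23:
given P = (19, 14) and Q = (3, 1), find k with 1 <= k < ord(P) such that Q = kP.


Enumerate multiples of P until we hit Q = (3, 1):
  1P = (19, 14)
  2P = (3, 22)
  3P = (7, 3)
  4P = (21, 11)
  5P = (14, 13)
  6P = (2, 17)
  7P = (8, 3)
  8P = (20, 8)
  9P = (20, 15)
  10P = (8, 20)
  11P = (2, 6)
  12P = (14, 10)
  13P = (21, 12)
  14P = (7, 20)
  15P = (3, 1)
Match found at i = 15.

k = 15


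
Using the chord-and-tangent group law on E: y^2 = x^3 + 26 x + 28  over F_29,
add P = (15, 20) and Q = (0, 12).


P != Q, so use the chord formula.
s = (y2 - y1) / (x2 - x1) = (21) / (14) mod 29 = 16
x3 = s^2 - x1 - x2 mod 29 = 16^2 - 15 - 0 = 9
y3 = s (x1 - x3) - y1 mod 29 = 16 * (15 - 9) - 20 = 18

P + Q = (9, 18)


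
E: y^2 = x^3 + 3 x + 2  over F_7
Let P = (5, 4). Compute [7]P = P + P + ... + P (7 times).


k = 7 = 111_2 (binary, LSB first: 111)
Double-and-add from P = (5, 4):
  bit 0 = 1: acc = O + (5, 4) = (5, 4)
  bit 1 = 1: acc = (5, 4) + (5, 3) = O
  bit 2 = 1: acc = O + (5, 4) = (5, 4)

7P = (5, 4)


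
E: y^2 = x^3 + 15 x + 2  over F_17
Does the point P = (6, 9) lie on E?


Check whether y^2 = x^3 + 15 x + 2 (mod 17) for (x, y) = (6, 9).
LHS: y^2 = 9^2 mod 17 = 13
RHS: x^3 + 15 x + 2 = 6^3 + 15*6 + 2 mod 17 = 2
LHS != RHS

No, not on the curve


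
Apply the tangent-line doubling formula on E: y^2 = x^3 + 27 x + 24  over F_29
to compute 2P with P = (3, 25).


Doubling: s = (3 x1^2 + a) / (2 y1)
s = (3*3^2 + 27) / (2*25) mod 29 = 15
x3 = s^2 - 2 x1 mod 29 = 15^2 - 2*3 = 16
y3 = s (x1 - x3) - y1 mod 29 = 15 * (3 - 16) - 25 = 12

2P = (16, 12)


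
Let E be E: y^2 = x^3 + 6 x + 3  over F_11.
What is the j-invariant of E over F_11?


Delta = -16(4 a^3 + 27 b^2) mod 11 = 9
-1728 * (4 a)^3 = -1728 * (4*6)^3 mod 11 = 3
j = 3 * 9^(-1) mod 11 = 4

j = 4 (mod 11)


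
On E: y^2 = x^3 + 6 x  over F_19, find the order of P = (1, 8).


Compute successive multiples of P until we hit O:
  1P = (1, 8)
  2P = (7, 10)
  3P = (9, 2)
  4P = (6, 10)
  5P = (0, 0)
  6P = (6, 9)
  7P = (9, 17)
  8P = (7, 9)
  ... (continuing to 10P)
  10P = O

ord(P) = 10


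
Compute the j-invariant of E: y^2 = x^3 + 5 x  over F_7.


Delta = -16(4 a^3 + 27 b^2) mod 7 = 1
-1728 * (4 a)^3 = -1728 * (4*5)^3 mod 7 = 6
j = 6 * 1^(-1) mod 7 = 6

j = 6 (mod 7)


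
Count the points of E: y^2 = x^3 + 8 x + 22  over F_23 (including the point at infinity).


For each x in F_23, count y with y^2 = x^3 + 8 x + 22 mod 23:
  x = 1: RHS = 8, y in [10, 13]  -> 2 point(s)
  x = 2: RHS = 0, y in [0]  -> 1 point(s)
  x = 3: RHS = 4, y in [2, 21]  -> 2 point(s)
  x = 4: RHS = 3, y in [7, 16]  -> 2 point(s)
  x = 5: RHS = 3, y in [7, 16]  -> 2 point(s)
  x = 8: RHS = 0, y in [0]  -> 1 point(s)
  x = 9: RHS = 18, y in [8, 15]  -> 2 point(s)
  x = 12: RHS = 6, y in [11, 12]  -> 2 point(s)
  x = 13: RHS = 0, y in [0]  -> 1 point(s)
  x = 14: RHS = 3, y in [7, 16]  -> 2 point(s)
  x = 18: RHS = 18, y in [8, 15]  -> 2 point(s)
  x = 19: RHS = 18, y in [8, 15]  -> 2 point(s)
  x = 22: RHS = 13, y in [6, 17]  -> 2 point(s)
Affine points: 23. Add the point at infinity: total = 24.

#E(F_23) = 24


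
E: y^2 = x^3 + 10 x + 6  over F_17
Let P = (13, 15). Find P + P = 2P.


Doubling: s = (3 x1^2 + a) / (2 y1)
s = (3*13^2 + 10) / (2*15) mod 17 = 11
x3 = s^2 - 2 x1 mod 17 = 11^2 - 2*13 = 10
y3 = s (x1 - x3) - y1 mod 17 = 11 * (13 - 10) - 15 = 1

2P = (10, 1)


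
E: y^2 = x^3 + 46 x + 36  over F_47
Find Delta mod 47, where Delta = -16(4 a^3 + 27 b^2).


4 a^3 + 27 b^2 = 4*46^3 + 27*36^2 = 389344 + 34992 = 424336
Delta = -16 * (424336) = -6789376
Delta mod 47 = 9

Delta = 9 (mod 47)


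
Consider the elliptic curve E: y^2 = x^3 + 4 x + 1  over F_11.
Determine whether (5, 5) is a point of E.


Check whether y^2 = x^3 + 4 x + 1 (mod 11) for (x, y) = (5, 5).
LHS: y^2 = 5^2 mod 11 = 3
RHS: x^3 + 4 x + 1 = 5^3 + 4*5 + 1 mod 11 = 3
LHS = RHS

Yes, on the curve


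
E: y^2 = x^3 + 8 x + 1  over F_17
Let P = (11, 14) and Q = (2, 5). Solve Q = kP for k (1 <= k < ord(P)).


Enumerate multiples of P until we hit Q = (2, 5):
  1P = (11, 14)
  2P = (8, 13)
  3P = (0, 1)
  4P = (14, 1)
  5P = (7, 14)
  6P = (16, 3)
  7P = (3, 16)
  8P = (2, 5)
Match found at i = 8.

k = 8


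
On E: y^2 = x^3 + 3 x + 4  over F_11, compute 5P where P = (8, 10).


k = 5 = 101_2 (binary, LSB first: 101)
Double-and-add from P = (8, 10):
  bit 0 = 1: acc = O + (8, 10) = (8, 10)
  bit 1 = 0: acc unchanged = (8, 10)
  bit 2 = 1: acc = (8, 10) + (4, 6) = (0, 9)

5P = (0, 9)


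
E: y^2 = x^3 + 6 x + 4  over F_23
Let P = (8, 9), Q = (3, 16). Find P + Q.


P != Q, so use the chord formula.
s = (y2 - y1) / (x2 - x1) = (7) / (18) mod 23 = 17
x3 = s^2 - x1 - x2 mod 23 = 17^2 - 8 - 3 = 2
y3 = s (x1 - x3) - y1 mod 23 = 17 * (8 - 2) - 9 = 1

P + Q = (2, 1)


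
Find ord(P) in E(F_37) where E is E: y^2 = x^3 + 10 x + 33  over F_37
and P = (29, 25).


Compute successive multiples of P until we hit O:
  1P = (29, 25)
  2P = (28, 19)
  3P = (16, 16)
  4P = (17, 26)
  5P = (0, 25)
  6P = (8, 12)
  7P = (30, 29)
  8P = (31, 4)
  ... (continuing to 28P)
  28P = O

ord(P) = 28


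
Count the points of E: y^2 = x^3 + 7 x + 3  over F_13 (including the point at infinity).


For each x in F_13, count y with y^2 = x^3 + 7 x + 3 mod 13:
  x = 0: RHS = 3, y in [4, 9]  -> 2 point(s)
  x = 2: RHS = 12, y in [5, 8]  -> 2 point(s)
  x = 3: RHS = 12, y in [5, 8]  -> 2 point(s)
  x = 4: RHS = 4, y in [2, 11]  -> 2 point(s)
  x = 6: RHS = 1, y in [1, 12]  -> 2 point(s)
  x = 8: RHS = 12, y in [5, 8]  -> 2 point(s)
Affine points: 12. Add the point at infinity: total = 13.

#E(F_13) = 13


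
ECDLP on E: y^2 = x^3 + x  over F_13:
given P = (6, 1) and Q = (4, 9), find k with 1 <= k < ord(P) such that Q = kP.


Enumerate multiples of P until we hit Q = (4, 9):
  1P = (6, 1)
  2P = (4, 4)
  3P = (2, 6)
  4P = (9, 6)
  5P = (8, 0)
  6P = (9, 7)
  7P = (2, 7)
  8P = (4, 9)
Match found at i = 8.

k = 8


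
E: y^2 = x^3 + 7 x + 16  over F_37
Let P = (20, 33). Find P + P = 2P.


Doubling: s = (3 x1^2 + a) / (2 y1)
s = (3*20^2 + 7) / (2*33) mod 37 = 11
x3 = s^2 - 2 x1 mod 37 = 11^2 - 2*20 = 7
y3 = s (x1 - x3) - y1 mod 37 = 11 * (20 - 7) - 33 = 36

2P = (7, 36)


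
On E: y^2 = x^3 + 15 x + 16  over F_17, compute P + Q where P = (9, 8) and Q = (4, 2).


P != Q, so use the chord formula.
s = (y2 - y1) / (x2 - x1) = (11) / (12) mod 17 = 8
x3 = s^2 - x1 - x2 mod 17 = 8^2 - 9 - 4 = 0
y3 = s (x1 - x3) - y1 mod 17 = 8 * (9 - 0) - 8 = 13

P + Q = (0, 13)


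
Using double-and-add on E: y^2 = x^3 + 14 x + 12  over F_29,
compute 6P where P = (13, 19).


k = 6 = 110_2 (binary, LSB first: 011)
Double-and-add from P = (13, 19):
  bit 0 = 0: acc unchanged = O
  bit 1 = 1: acc = O + (27, 18) = (27, 18)
  bit 2 = 1: acc = (27, 18) + (3, 9) = (15, 1)

6P = (15, 1)


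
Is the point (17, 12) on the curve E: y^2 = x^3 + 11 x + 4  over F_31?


Check whether y^2 = x^3 + 11 x + 4 (mod 31) for (x, y) = (17, 12).
LHS: y^2 = 12^2 mod 31 = 20
RHS: x^3 + 11 x + 4 = 17^3 + 11*17 + 4 mod 31 = 20
LHS = RHS

Yes, on the curve


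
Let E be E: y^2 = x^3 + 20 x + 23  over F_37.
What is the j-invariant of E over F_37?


Delta = -16(4 a^3 + 27 b^2) mod 37 = 27
-1728 * (4 a)^3 = -1728 * (4*20)^3 mod 37 = 8
j = 8 * 27^(-1) mod 37 = 14

j = 14 (mod 37)


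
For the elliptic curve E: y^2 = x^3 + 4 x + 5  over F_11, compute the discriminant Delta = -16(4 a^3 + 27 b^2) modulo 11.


4 a^3 + 27 b^2 = 4*4^3 + 27*5^2 = 256 + 675 = 931
Delta = -16 * (931) = -14896
Delta mod 11 = 9

Delta = 9 (mod 11)


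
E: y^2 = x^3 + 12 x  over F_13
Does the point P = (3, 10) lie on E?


Check whether y^2 = x^3 + 12 x + 0 (mod 13) for (x, y) = (3, 10).
LHS: y^2 = 10^2 mod 13 = 9
RHS: x^3 + 12 x + 0 = 3^3 + 12*3 + 0 mod 13 = 11
LHS != RHS

No, not on the curve


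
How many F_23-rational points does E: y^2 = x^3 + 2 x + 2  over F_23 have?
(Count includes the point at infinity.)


For each x in F_23, count y with y^2 = x^3 + 2 x + 2 mod 23:
  x = 0: RHS = 2, y in [5, 18]  -> 2 point(s)
  x = 3: RHS = 12, y in [9, 14]  -> 2 point(s)
  x = 6: RHS = 0, y in [0]  -> 1 point(s)
  x = 8: RHS = 1, y in [1, 22]  -> 2 point(s)
  x = 9: RHS = 13, y in [6, 17]  -> 2 point(s)
  x = 12: RHS = 6, y in [11, 12]  -> 2 point(s)
  x = 15: RHS = 3, y in [7, 16]  -> 2 point(s)
  x = 16: RHS = 13, y in [6, 17]  -> 2 point(s)
  x = 17: RHS = 4, y in [2, 21]  -> 2 point(s)
  x = 21: RHS = 13, y in [6, 17]  -> 2 point(s)
Affine points: 19. Add the point at infinity: total = 20.

#E(F_23) = 20


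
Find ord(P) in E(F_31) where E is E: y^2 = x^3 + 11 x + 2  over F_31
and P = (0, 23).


Compute successive multiples of P until we hit O:
  1P = (0, 23)
  2P = (19, 23)
  3P = (12, 8)
  4P = (7, 9)
  5P = (28, 2)
  6P = (21, 16)
  7P = (17, 24)
  8P = (11, 11)
  ... (continuing to 18P)
  18P = O

ord(P) = 18


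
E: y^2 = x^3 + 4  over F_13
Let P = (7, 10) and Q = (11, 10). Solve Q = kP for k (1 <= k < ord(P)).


Enumerate multiples of P until we hit Q = (11, 10):
  1P = (7, 10)
  2P = (11, 10)
Match found at i = 2.

k = 2


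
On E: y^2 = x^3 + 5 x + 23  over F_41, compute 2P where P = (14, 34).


Doubling: s = (3 x1^2 + a) / (2 y1)
s = (3*14^2 + 5) / (2*34) mod 41 = 25
x3 = s^2 - 2 x1 mod 41 = 25^2 - 2*14 = 23
y3 = s (x1 - x3) - y1 mod 41 = 25 * (14 - 23) - 34 = 28

2P = (23, 28)


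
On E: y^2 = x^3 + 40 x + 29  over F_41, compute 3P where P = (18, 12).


k = 3 = 11_2 (binary, LSB first: 11)
Double-and-add from P = (18, 12):
  bit 0 = 1: acc = O + (18, 12) = (18, 12)
  bit 1 = 1: acc = (18, 12) + (28, 31) = (31, 33)

3P = (31, 33)


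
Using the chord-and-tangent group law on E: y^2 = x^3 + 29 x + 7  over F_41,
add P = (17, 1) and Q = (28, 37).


P != Q, so use the chord formula.
s = (y2 - y1) / (x2 - x1) = (36) / (11) mod 41 = 7
x3 = s^2 - x1 - x2 mod 41 = 7^2 - 17 - 28 = 4
y3 = s (x1 - x3) - y1 mod 41 = 7 * (17 - 4) - 1 = 8

P + Q = (4, 8)


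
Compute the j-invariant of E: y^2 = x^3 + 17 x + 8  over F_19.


Delta = -16(4 a^3 + 27 b^2) mod 19 = 15
-1728 * (4 a)^3 = -1728 * (4*17)^3 mod 19 = 1
j = 1 * 15^(-1) mod 19 = 14

j = 14 (mod 19)


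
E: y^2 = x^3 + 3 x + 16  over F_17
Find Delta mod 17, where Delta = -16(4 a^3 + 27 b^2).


4 a^3 + 27 b^2 = 4*3^3 + 27*16^2 = 108 + 6912 = 7020
Delta = -16 * (7020) = -112320
Delta mod 17 = 16

Delta = 16 (mod 17)


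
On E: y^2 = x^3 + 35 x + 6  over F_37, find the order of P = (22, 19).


Compute successive multiples of P until we hit O:
  1P = (22, 19)
  2P = (5, 26)
  3P = (3, 8)
  4P = (15, 24)
  5P = (36, 28)
  6P = (20, 14)
  7P = (29, 19)
  8P = (23, 18)
  ... (continuing to 40P)
  40P = O

ord(P) = 40


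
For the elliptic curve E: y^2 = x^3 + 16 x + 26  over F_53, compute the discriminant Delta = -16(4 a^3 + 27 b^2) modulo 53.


4 a^3 + 27 b^2 = 4*16^3 + 27*26^2 = 16384 + 18252 = 34636
Delta = -16 * (34636) = -554176
Delta mod 53 = 45

Delta = 45 (mod 53)


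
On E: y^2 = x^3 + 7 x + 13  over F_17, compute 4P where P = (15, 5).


k = 4 = 100_2 (binary, LSB first: 001)
Double-and-add from P = (15, 5):
  bit 0 = 0: acc unchanged = O
  bit 1 = 0: acc unchanged = O
  bit 2 = 1: acc = O + (14, 4) = (14, 4)

4P = (14, 4)


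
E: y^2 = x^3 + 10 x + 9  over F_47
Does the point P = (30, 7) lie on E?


Check whether y^2 = x^3 + 10 x + 9 (mod 47) for (x, y) = (30, 7).
LHS: y^2 = 7^2 mod 47 = 2
RHS: x^3 + 10 x + 9 = 30^3 + 10*30 + 9 mod 47 = 2
LHS = RHS

Yes, on the curve


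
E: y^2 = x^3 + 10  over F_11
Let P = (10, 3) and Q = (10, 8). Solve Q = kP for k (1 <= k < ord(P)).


Enumerate multiples of P until we hit Q = (10, 8):
  1P = (10, 3)
  2P = (5, 5)
  3P = (1, 0)
  4P = (5, 6)
  5P = (10, 8)
Match found at i = 5.

k = 5


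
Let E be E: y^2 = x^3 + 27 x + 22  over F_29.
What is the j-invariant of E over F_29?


Delta = -16(4 a^3 + 27 b^2) mod 29 = 21
-1728 * (4 a)^3 = -1728 * (4*27)^3 mod 29 = 4
j = 4 * 21^(-1) mod 29 = 14

j = 14 (mod 29)


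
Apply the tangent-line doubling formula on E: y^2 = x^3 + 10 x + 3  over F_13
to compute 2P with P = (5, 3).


Doubling: s = (3 x1^2 + a) / (2 y1)
s = (3*5^2 + 10) / (2*3) mod 13 = 12
x3 = s^2 - 2 x1 mod 13 = 12^2 - 2*5 = 4
y3 = s (x1 - x3) - y1 mod 13 = 12 * (5 - 4) - 3 = 9

2P = (4, 9)


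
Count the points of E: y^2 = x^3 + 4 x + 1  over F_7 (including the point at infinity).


For each x in F_7, count y with y^2 = x^3 + 4 x + 1 mod 7:
  x = 0: RHS = 1, y in [1, 6]  -> 2 point(s)
  x = 4: RHS = 4, y in [2, 5]  -> 2 point(s)
Affine points: 4. Add the point at infinity: total = 5.

#E(F_7) = 5


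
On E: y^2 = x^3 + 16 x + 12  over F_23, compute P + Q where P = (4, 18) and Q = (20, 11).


P != Q, so use the chord formula.
s = (y2 - y1) / (x2 - x1) = (16) / (16) mod 23 = 1
x3 = s^2 - x1 - x2 mod 23 = 1^2 - 4 - 20 = 0
y3 = s (x1 - x3) - y1 mod 23 = 1 * (4 - 0) - 18 = 9

P + Q = (0, 9)


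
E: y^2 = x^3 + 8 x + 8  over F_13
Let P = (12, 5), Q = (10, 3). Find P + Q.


P != Q, so use the chord formula.
s = (y2 - y1) / (x2 - x1) = (11) / (11) mod 13 = 1
x3 = s^2 - x1 - x2 mod 13 = 1^2 - 12 - 10 = 5
y3 = s (x1 - x3) - y1 mod 13 = 1 * (12 - 5) - 5 = 2

P + Q = (5, 2)


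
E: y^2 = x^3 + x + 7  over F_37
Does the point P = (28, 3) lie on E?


Check whether y^2 = x^3 + 1 x + 7 (mod 37) for (x, y) = (28, 3).
LHS: y^2 = 3^2 mod 37 = 9
RHS: x^3 + 1 x + 7 = 28^3 + 1*28 + 7 mod 37 = 9
LHS = RHS

Yes, on the curve


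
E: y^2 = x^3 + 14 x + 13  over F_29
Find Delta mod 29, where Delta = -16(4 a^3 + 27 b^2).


4 a^3 + 27 b^2 = 4*14^3 + 27*13^2 = 10976 + 4563 = 15539
Delta = -16 * (15539) = -248624
Delta mod 29 = 22

Delta = 22 (mod 29)


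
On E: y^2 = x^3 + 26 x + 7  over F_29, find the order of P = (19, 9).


Compute successive multiples of P until we hit O:
  1P = (19, 9)
  2P = (24, 10)
  3P = (22, 2)
  4P = (16, 13)
  5P = (28, 3)
  6P = (5, 1)
  7P = (0, 6)
  8P = (4, 1)
  ... (continuing to 34P)
  34P = O

ord(P) = 34


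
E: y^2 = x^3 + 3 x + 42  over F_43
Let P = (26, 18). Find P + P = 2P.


Doubling: s = (3 x1^2 + a) / (2 y1)
s = (3*26^2 + 3) / (2*18) mod 43 = 17
x3 = s^2 - 2 x1 mod 43 = 17^2 - 2*26 = 22
y3 = s (x1 - x3) - y1 mod 43 = 17 * (26 - 22) - 18 = 7

2P = (22, 7)


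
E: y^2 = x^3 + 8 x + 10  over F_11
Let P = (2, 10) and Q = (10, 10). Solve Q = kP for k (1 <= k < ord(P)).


Enumerate multiples of P until we hit Q = (10, 10):
  1P = (2, 10)
  2P = (8, 6)
  3P = (10, 10)
Match found at i = 3.

k = 3


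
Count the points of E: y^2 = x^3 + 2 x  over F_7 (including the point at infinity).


For each x in F_7, count y with y^2 = x^3 + 2 x + 0 mod 7:
  x = 0: RHS = 0, y in [0]  -> 1 point(s)
  x = 4: RHS = 2, y in [3, 4]  -> 2 point(s)
  x = 5: RHS = 2, y in [3, 4]  -> 2 point(s)
  x = 6: RHS = 4, y in [2, 5]  -> 2 point(s)
Affine points: 7. Add the point at infinity: total = 8.

#E(F_7) = 8


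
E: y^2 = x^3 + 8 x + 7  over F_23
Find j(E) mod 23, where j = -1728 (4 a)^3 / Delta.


Delta = -16(4 a^3 + 27 b^2) mod 23 = 22
-1728 * (4 a)^3 = -1728 * (4*8)^3 mod 23 = 21
j = 21 * 22^(-1) mod 23 = 2

j = 2 (mod 23)


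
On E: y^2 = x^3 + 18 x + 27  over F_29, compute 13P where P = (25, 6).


k = 13 = 1101_2 (binary, LSB first: 1011)
Double-and-add from P = (25, 6):
  bit 0 = 1: acc = O + (25, 6) = (25, 6)
  bit 1 = 0: acc unchanged = (25, 6)
  bit 2 = 1: acc = (25, 6) + (20, 8) = (12, 12)
  bit 3 = 1: acc = (12, 12) + (18, 21) = (23, 15)

13P = (23, 15)


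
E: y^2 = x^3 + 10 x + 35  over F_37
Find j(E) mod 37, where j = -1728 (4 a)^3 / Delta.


Delta = -16(4 a^3 + 27 b^2) mod 37 = 21
-1728 * (4 a)^3 = -1728 * (4*10)^3 mod 37 = 1
j = 1 * 21^(-1) mod 37 = 30

j = 30 (mod 37)


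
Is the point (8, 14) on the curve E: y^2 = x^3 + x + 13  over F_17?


Check whether y^2 = x^3 + 1 x + 13 (mod 17) for (x, y) = (8, 14).
LHS: y^2 = 14^2 mod 17 = 9
RHS: x^3 + 1 x + 13 = 8^3 + 1*8 + 13 mod 17 = 6
LHS != RHS

No, not on the curve


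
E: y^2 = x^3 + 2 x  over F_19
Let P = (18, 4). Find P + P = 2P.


Doubling: s = (3 x1^2 + a) / (2 y1)
s = (3*18^2 + 2) / (2*4) mod 19 = 3
x3 = s^2 - 2 x1 mod 19 = 3^2 - 2*18 = 11
y3 = s (x1 - x3) - y1 mod 19 = 3 * (18 - 11) - 4 = 17

2P = (11, 17)


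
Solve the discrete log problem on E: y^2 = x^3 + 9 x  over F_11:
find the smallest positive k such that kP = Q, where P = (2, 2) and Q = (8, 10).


Enumerate multiples of P until we hit Q = (8, 10):
  1P = (2, 2)
  2P = (5, 7)
  3P = (8, 10)
Match found at i = 3.

k = 3


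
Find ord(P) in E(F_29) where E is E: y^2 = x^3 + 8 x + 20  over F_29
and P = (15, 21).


Compute successive multiples of P until we hit O:
  1P = (15, 21)
  2P = (0, 22)
  3P = (18, 14)
  4P = (24, 0)
  5P = (18, 15)
  6P = (0, 7)
  7P = (15, 8)
  8P = O

ord(P) = 8


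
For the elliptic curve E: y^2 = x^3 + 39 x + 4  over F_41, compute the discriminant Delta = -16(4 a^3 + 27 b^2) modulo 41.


4 a^3 + 27 b^2 = 4*39^3 + 27*4^2 = 237276 + 432 = 237708
Delta = -16 * (237708) = -3803328
Delta mod 41 = 37

Delta = 37 (mod 41)


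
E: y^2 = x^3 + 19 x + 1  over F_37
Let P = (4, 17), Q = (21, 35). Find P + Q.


P != Q, so use the chord formula.
s = (y2 - y1) / (x2 - x1) = (18) / (17) mod 37 = 25
x3 = s^2 - x1 - x2 mod 37 = 25^2 - 4 - 21 = 8
y3 = s (x1 - x3) - y1 mod 37 = 25 * (4 - 8) - 17 = 31

P + Q = (8, 31)


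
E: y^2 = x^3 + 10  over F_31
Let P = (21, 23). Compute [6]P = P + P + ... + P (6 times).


k = 6 = 110_2 (binary, LSB first: 011)
Double-and-add from P = (21, 23):
  bit 0 = 0: acc unchanged = O
  bit 1 = 1: acc = O + (17, 26) = (17, 26)
  bit 2 = 1: acc = (17, 26) + (6, 3) = (28, 13)

6P = (28, 13)


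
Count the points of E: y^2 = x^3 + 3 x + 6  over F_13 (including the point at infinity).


For each x in F_13, count y with y^2 = x^3 + 3 x + 6 mod 13:
  x = 1: RHS = 10, y in [6, 7]  -> 2 point(s)
  x = 3: RHS = 3, y in [4, 9]  -> 2 point(s)
  x = 4: RHS = 4, y in [2, 11]  -> 2 point(s)
  x = 5: RHS = 3, y in [4, 9]  -> 2 point(s)
  x = 8: RHS = 9, y in [3, 10]  -> 2 point(s)
  x = 10: RHS = 9, y in [3, 10]  -> 2 point(s)
Affine points: 12. Add the point at infinity: total = 13.

#E(F_13) = 13


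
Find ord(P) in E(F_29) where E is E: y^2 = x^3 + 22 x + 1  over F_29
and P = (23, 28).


Compute successive multiples of P until we hit O:
  1P = (23, 28)
  2P = (3, 6)
  3P = (19, 17)
  4P = (0, 28)
  5P = (6, 1)
  6P = (25, 20)
  7P = (26, 13)
  8P = (5, 27)
  ... (continuing to 36P)
  36P = O

ord(P) = 36


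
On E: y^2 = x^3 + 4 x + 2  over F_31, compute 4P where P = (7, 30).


k = 4 = 100_2 (binary, LSB first: 001)
Double-and-add from P = (7, 30):
  bit 0 = 0: acc unchanged = O
  bit 1 = 0: acc unchanged = O
  bit 2 = 1: acc = O + (7, 1) = (7, 1)

4P = (7, 1)


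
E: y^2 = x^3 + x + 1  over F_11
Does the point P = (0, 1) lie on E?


Check whether y^2 = x^3 + 1 x + 1 (mod 11) for (x, y) = (0, 1).
LHS: y^2 = 1^2 mod 11 = 1
RHS: x^3 + 1 x + 1 = 0^3 + 1*0 + 1 mod 11 = 1
LHS = RHS

Yes, on the curve


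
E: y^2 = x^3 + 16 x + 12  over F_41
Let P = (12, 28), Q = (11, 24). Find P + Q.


P != Q, so use the chord formula.
s = (y2 - y1) / (x2 - x1) = (37) / (40) mod 41 = 4
x3 = s^2 - x1 - x2 mod 41 = 4^2 - 12 - 11 = 34
y3 = s (x1 - x3) - y1 mod 41 = 4 * (12 - 34) - 28 = 7

P + Q = (34, 7)


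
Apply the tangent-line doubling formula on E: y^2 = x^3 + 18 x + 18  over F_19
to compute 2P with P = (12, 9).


Doubling: s = (3 x1^2 + a) / (2 y1)
s = (3*12^2 + 18) / (2*9) mod 19 = 6
x3 = s^2 - 2 x1 mod 19 = 6^2 - 2*12 = 12
y3 = s (x1 - x3) - y1 mod 19 = 6 * (12 - 12) - 9 = 10

2P = (12, 10)


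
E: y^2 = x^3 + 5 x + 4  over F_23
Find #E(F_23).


For each x in F_23, count y with y^2 = x^3 + 5 x + 4 mod 23:
  x = 0: RHS = 4, y in [2, 21]  -> 2 point(s)
  x = 3: RHS = 0, y in [0]  -> 1 point(s)
  x = 5: RHS = 16, y in [4, 19]  -> 2 point(s)
  x = 8: RHS = 4, y in [2, 21]  -> 2 point(s)
  x = 13: RHS = 12, y in [9, 14]  -> 2 point(s)
  x = 14: RHS = 12, y in [9, 14]  -> 2 point(s)
  x = 15: RHS = 4, y in [2, 21]  -> 2 point(s)
  x = 19: RHS = 12, y in [9, 14]  -> 2 point(s)
  x = 20: RHS = 8, y in [10, 13]  -> 2 point(s)
  x = 21: RHS = 9, y in [3, 20]  -> 2 point(s)
Affine points: 19. Add the point at infinity: total = 20.

#E(F_23) = 20


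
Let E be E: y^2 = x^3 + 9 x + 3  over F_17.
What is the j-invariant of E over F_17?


Delta = -16(4 a^3 + 27 b^2) mod 17 = 14
-1728 * (4 a)^3 = -1728 * (4*9)^3 mod 17 = 14
j = 14 * 14^(-1) mod 17 = 1

j = 1 (mod 17)


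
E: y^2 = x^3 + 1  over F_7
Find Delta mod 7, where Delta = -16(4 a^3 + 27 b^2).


4 a^3 + 27 b^2 = 4*0^3 + 27*1^2 = 0 + 27 = 27
Delta = -16 * (27) = -432
Delta mod 7 = 2

Delta = 2 (mod 7)


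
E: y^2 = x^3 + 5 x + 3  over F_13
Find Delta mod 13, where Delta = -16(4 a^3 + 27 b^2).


4 a^3 + 27 b^2 = 4*5^3 + 27*3^2 = 500 + 243 = 743
Delta = -16 * (743) = -11888
Delta mod 13 = 7

Delta = 7 (mod 13)


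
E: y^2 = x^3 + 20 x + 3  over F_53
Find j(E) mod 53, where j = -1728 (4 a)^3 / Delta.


Delta = -16(4 a^3 + 27 b^2) mod 53 = 14
-1728 * (4 a)^3 = -1728 * (4*20)^3 mod 53 = 49
j = 49 * 14^(-1) mod 53 = 30

j = 30 (mod 53)


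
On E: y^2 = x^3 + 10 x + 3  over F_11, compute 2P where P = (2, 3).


Doubling: s = (3 x1^2 + a) / (2 y1)
s = (3*2^2 + 10) / (2*3) mod 11 = 0
x3 = s^2 - 2 x1 mod 11 = 0^2 - 2*2 = 7
y3 = s (x1 - x3) - y1 mod 11 = 0 * (2 - 7) - 3 = 8

2P = (7, 8)


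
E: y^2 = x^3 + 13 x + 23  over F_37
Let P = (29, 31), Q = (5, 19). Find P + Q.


P != Q, so use the chord formula.
s = (y2 - y1) / (x2 - x1) = (25) / (13) mod 37 = 19
x3 = s^2 - x1 - x2 mod 37 = 19^2 - 29 - 5 = 31
y3 = s (x1 - x3) - y1 mod 37 = 19 * (29 - 31) - 31 = 5

P + Q = (31, 5)


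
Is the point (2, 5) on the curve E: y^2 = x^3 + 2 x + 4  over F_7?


Check whether y^2 = x^3 + 2 x + 4 (mod 7) for (x, y) = (2, 5).
LHS: y^2 = 5^2 mod 7 = 4
RHS: x^3 + 2 x + 4 = 2^3 + 2*2 + 4 mod 7 = 2
LHS != RHS

No, not on the curve


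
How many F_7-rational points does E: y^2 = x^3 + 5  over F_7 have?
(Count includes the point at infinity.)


For each x in F_7, count y with y^2 = x^3 + 0 x + 5 mod 7:
  x = 3: RHS = 4, y in [2, 5]  -> 2 point(s)
  x = 5: RHS = 4, y in [2, 5]  -> 2 point(s)
  x = 6: RHS = 4, y in [2, 5]  -> 2 point(s)
Affine points: 6. Add the point at infinity: total = 7.

#E(F_7) = 7


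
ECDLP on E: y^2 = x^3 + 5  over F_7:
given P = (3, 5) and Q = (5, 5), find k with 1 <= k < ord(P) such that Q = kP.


Enumerate multiples of P until we hit Q = (5, 5):
  1P = (3, 5)
  2P = (5, 5)
Match found at i = 2.

k = 2


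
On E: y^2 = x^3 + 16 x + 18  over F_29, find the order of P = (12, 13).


Compute successive multiples of P until we hit O:
  1P = (12, 13)
  2P = (27, 23)
  3P = (13, 25)
  4P = (3, 8)
  5P = (5, 7)
  6P = (8, 7)
  7P = (4, 28)
  8P = (7, 3)
  ... (continuing to 36P)
  36P = O

ord(P) = 36


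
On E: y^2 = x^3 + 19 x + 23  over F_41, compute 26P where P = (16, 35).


k = 26 = 11010_2 (binary, LSB first: 01011)
Double-and-add from P = (16, 35):
  bit 0 = 0: acc unchanged = O
  bit 1 = 1: acc = O + (14, 32) = (14, 32)
  bit 2 = 0: acc unchanged = (14, 32)
  bit 3 = 1: acc = (14, 32) + (39, 10) = (20, 11)
  bit 4 = 1: acc = (20, 11) + (35, 29) = (35, 12)

26P = (35, 12)


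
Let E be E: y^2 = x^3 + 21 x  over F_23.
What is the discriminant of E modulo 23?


4 a^3 + 27 b^2 = 4*21^3 + 27*0^2 = 37044 + 0 = 37044
Delta = -16 * (37044) = -592704
Delta mod 23 = 6

Delta = 6 (mod 23)


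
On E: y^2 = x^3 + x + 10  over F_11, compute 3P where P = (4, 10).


k = 3 = 11_2 (binary, LSB first: 11)
Double-and-add from P = (4, 10):
  bit 0 = 1: acc = O + (4, 10) = (4, 10)
  bit 1 = 1: acc = (4, 10) + (1, 10) = (6, 1)

3P = (6, 1)


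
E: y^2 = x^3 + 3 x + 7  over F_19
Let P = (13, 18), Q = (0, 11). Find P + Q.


P != Q, so use the chord formula.
s = (y2 - y1) / (x2 - x1) = (12) / (6) mod 19 = 2
x3 = s^2 - x1 - x2 mod 19 = 2^2 - 13 - 0 = 10
y3 = s (x1 - x3) - y1 mod 19 = 2 * (13 - 10) - 18 = 7

P + Q = (10, 7)


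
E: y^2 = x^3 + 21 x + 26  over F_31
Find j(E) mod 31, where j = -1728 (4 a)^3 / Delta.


Delta = -16(4 a^3 + 27 b^2) mod 31 = 4
-1728 * (4 a)^3 = -1728 * (4*21)^3 mod 31 = 27
j = 27 * 4^(-1) mod 31 = 30

j = 30 (mod 31)


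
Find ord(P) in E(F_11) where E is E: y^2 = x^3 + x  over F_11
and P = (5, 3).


Compute successive multiples of P until we hit O:
  1P = (5, 3)
  2P = (5, 8)
  3P = O

ord(P) = 3


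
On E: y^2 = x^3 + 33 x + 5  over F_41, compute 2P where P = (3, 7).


Doubling: s = (3 x1^2 + a) / (2 y1)
s = (3*3^2 + 33) / (2*7) mod 41 = 16
x3 = s^2 - 2 x1 mod 41 = 16^2 - 2*3 = 4
y3 = s (x1 - x3) - y1 mod 41 = 16 * (3 - 4) - 7 = 18

2P = (4, 18)


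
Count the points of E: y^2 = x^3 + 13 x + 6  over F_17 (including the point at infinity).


For each x in F_17, count y with y^2 = x^3 + 13 x + 6 mod 17:
  x = 3: RHS = 4, y in [2, 15]  -> 2 point(s)
  x = 5: RHS = 9, y in [3, 14]  -> 2 point(s)
  x = 7: RHS = 15, y in [7, 10]  -> 2 point(s)
  x = 9: RHS = 2, y in [6, 11]  -> 2 point(s)
  x = 11: RHS = 1, y in [1, 16]  -> 2 point(s)
  x = 13: RHS = 9, y in [3, 14]  -> 2 point(s)
  x = 14: RHS = 8, y in [5, 12]  -> 2 point(s)
  x = 16: RHS = 9, y in [3, 14]  -> 2 point(s)
Affine points: 16. Add the point at infinity: total = 17.

#E(F_17) = 17


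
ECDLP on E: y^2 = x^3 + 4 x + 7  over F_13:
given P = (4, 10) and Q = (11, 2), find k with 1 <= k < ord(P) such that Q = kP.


Enumerate multiples of P until we hit Q = (11, 2):
  1P = (4, 10)
  2P = (5, 3)
  3P = (1, 8)
  4P = (7, 1)
  5P = (11, 11)
  6P = (2, 7)
  7P = (6, 0)
  8P = (2, 6)
  9P = (11, 2)
Match found at i = 9.

k = 9


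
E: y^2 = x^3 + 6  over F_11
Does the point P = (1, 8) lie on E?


Check whether y^2 = x^3 + 0 x + 6 (mod 11) for (x, y) = (1, 8).
LHS: y^2 = 8^2 mod 11 = 9
RHS: x^3 + 0 x + 6 = 1^3 + 0*1 + 6 mod 11 = 7
LHS != RHS

No, not on the curve


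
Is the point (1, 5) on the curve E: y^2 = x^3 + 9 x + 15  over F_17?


Check whether y^2 = x^3 + 9 x + 15 (mod 17) for (x, y) = (1, 5).
LHS: y^2 = 5^2 mod 17 = 8
RHS: x^3 + 9 x + 15 = 1^3 + 9*1 + 15 mod 17 = 8
LHS = RHS

Yes, on the curve


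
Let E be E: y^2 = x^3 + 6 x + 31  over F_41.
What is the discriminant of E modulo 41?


4 a^3 + 27 b^2 = 4*6^3 + 27*31^2 = 864 + 25947 = 26811
Delta = -16 * (26811) = -428976
Delta mod 41 = 7

Delta = 7 (mod 41)


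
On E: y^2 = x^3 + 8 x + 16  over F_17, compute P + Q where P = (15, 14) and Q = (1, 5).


P != Q, so use the chord formula.
s = (y2 - y1) / (x2 - x1) = (8) / (3) mod 17 = 14
x3 = s^2 - x1 - x2 mod 17 = 14^2 - 15 - 1 = 10
y3 = s (x1 - x3) - y1 mod 17 = 14 * (15 - 10) - 14 = 5

P + Q = (10, 5)


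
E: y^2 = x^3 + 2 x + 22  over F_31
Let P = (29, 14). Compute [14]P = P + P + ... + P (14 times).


k = 14 = 1110_2 (binary, LSB first: 0111)
Double-and-add from P = (29, 14):
  bit 0 = 0: acc unchanged = O
  bit 1 = 1: acc = O + (12, 10) = (12, 10)
  bit 2 = 1: acc = (12, 10) + (7, 21) = (28, 19)
  bit 3 = 1: acc = (28, 19) + (5, 23) = (6, 23)

14P = (6, 23)


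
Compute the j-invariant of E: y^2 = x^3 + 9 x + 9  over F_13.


Delta = -16(4 a^3 + 27 b^2) mod 13 = 5
-1728 * (4 a)^3 = -1728 * (4*9)^3 mod 13 = 12
j = 12 * 5^(-1) mod 13 = 5

j = 5 (mod 13)


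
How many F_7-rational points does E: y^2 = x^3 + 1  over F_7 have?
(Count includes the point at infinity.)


For each x in F_7, count y with y^2 = x^3 + 0 x + 1 mod 7:
  x = 0: RHS = 1, y in [1, 6]  -> 2 point(s)
  x = 1: RHS = 2, y in [3, 4]  -> 2 point(s)
  x = 2: RHS = 2, y in [3, 4]  -> 2 point(s)
  x = 3: RHS = 0, y in [0]  -> 1 point(s)
  x = 4: RHS = 2, y in [3, 4]  -> 2 point(s)
  x = 5: RHS = 0, y in [0]  -> 1 point(s)
  x = 6: RHS = 0, y in [0]  -> 1 point(s)
Affine points: 11. Add the point at infinity: total = 12.

#E(F_7) = 12


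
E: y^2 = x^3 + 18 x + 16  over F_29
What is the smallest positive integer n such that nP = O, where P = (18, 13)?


Compute successive multiples of P until we hit O:
  1P = (18, 13)
  2P = (27, 28)
  3P = (19, 24)
  4P = (26, 15)
  5P = (5, 12)
  6P = (0, 4)
  7P = (4, 23)
  8P = (1, 8)
  ... (continuing to 31P)
  31P = O

ord(P) = 31


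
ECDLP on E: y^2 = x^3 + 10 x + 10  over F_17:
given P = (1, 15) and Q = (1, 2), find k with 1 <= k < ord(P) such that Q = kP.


Enumerate multiples of P until we hit Q = (1, 2):
  1P = (1, 15)
  2P = (16, 4)
  3P = (9, 9)
  4P = (15, 4)
  5P = (5, 10)
  6P = (3, 13)
  7P = (14, 15)
  8P = (2, 2)
  9P = (13, 5)
  10P = (7, 7)
  11P = (7, 10)
  12P = (13, 12)
  13P = (2, 15)
  14P = (14, 2)
  15P = (3, 4)
  16P = (5, 7)
  17P = (15, 13)
  18P = (9, 8)
  19P = (16, 13)
  20P = (1, 2)
Match found at i = 20.

k = 20


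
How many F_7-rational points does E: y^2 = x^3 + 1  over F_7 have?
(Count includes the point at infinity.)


For each x in F_7, count y with y^2 = x^3 + 0 x + 1 mod 7:
  x = 0: RHS = 1, y in [1, 6]  -> 2 point(s)
  x = 1: RHS = 2, y in [3, 4]  -> 2 point(s)
  x = 2: RHS = 2, y in [3, 4]  -> 2 point(s)
  x = 3: RHS = 0, y in [0]  -> 1 point(s)
  x = 4: RHS = 2, y in [3, 4]  -> 2 point(s)
  x = 5: RHS = 0, y in [0]  -> 1 point(s)
  x = 6: RHS = 0, y in [0]  -> 1 point(s)
Affine points: 11. Add the point at infinity: total = 12.

#E(F_7) = 12


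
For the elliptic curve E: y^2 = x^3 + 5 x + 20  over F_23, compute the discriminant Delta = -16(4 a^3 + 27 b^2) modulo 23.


4 a^3 + 27 b^2 = 4*5^3 + 27*20^2 = 500 + 10800 = 11300
Delta = -16 * (11300) = -180800
Delta mod 23 = 3

Delta = 3 (mod 23)


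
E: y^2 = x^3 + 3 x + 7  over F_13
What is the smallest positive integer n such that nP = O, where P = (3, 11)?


Compute successive multiples of P until we hit O:
  1P = (3, 11)
  2P = (8, 7)
  3P = (12, 4)
  4P = (10, 6)
  5P = (9, 10)
  6P = (5, 11)
  7P = (5, 2)
  8P = (9, 3)
  ... (continuing to 13P)
  13P = O

ord(P) = 13


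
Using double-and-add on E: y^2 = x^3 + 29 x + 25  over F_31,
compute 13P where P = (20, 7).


k = 13 = 1101_2 (binary, LSB first: 1011)
Double-and-add from P = (20, 7):
  bit 0 = 1: acc = O + (20, 7) = (20, 7)
  bit 1 = 0: acc unchanged = (20, 7)
  bit 2 = 1: acc = (20, 7) + (5, 4) = (11, 1)
  bit 3 = 1: acc = (11, 1) + (4, 9) = (23, 26)

13P = (23, 26)


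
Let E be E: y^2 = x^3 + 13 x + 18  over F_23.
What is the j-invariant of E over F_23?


Delta = -16(4 a^3 + 27 b^2) mod 23 = 1
-1728 * (4 a)^3 = -1728 * (4*13)^3 mod 23 = 19
j = 19 * 1^(-1) mod 23 = 19

j = 19 (mod 23)


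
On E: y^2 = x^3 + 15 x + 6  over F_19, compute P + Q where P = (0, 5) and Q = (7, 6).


P != Q, so use the chord formula.
s = (y2 - y1) / (x2 - x1) = (1) / (7) mod 19 = 11
x3 = s^2 - x1 - x2 mod 19 = 11^2 - 0 - 7 = 0
y3 = s (x1 - x3) - y1 mod 19 = 11 * (0 - 0) - 5 = 14

P + Q = (0, 14)


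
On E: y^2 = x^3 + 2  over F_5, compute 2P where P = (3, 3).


Doubling: s = (3 x1^2 + a) / (2 y1)
s = (3*3^2 + 0) / (2*3) mod 5 = 2
x3 = s^2 - 2 x1 mod 5 = 2^2 - 2*3 = 3
y3 = s (x1 - x3) - y1 mod 5 = 2 * (3 - 3) - 3 = 2

2P = (3, 2)


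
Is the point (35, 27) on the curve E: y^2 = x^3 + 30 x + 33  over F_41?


Check whether y^2 = x^3 + 30 x + 33 (mod 41) for (x, y) = (35, 27).
LHS: y^2 = 27^2 mod 41 = 32
RHS: x^3 + 30 x + 33 = 35^3 + 30*35 + 33 mod 41 = 6
LHS != RHS

No, not on the curve


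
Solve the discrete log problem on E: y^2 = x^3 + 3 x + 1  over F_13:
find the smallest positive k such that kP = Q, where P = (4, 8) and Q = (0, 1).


Enumerate multiples of P until we hit Q = (0, 1):
  1P = (4, 8)
  2P = (8, 2)
  3P = (0, 12)
  4P = (10, 11)
  5P = (9, 9)
  6P = (12, 6)
  7P = (6, 12)
  8P = (7, 12)
  9P = (11, 0)
  10P = (7, 1)
  11P = (6, 1)
  12P = (12, 7)
  13P = (9, 4)
  14P = (10, 2)
  15P = (0, 1)
Match found at i = 15.

k = 15


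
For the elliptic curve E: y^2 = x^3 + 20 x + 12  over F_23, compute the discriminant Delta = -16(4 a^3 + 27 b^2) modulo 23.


4 a^3 + 27 b^2 = 4*20^3 + 27*12^2 = 32000 + 3888 = 35888
Delta = -16 * (35888) = -574208
Delta mod 23 = 10

Delta = 10 (mod 23)


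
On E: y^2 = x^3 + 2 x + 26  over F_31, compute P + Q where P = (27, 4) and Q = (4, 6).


P != Q, so use the chord formula.
s = (y2 - y1) / (x2 - x1) = (2) / (8) mod 31 = 8
x3 = s^2 - x1 - x2 mod 31 = 8^2 - 27 - 4 = 2
y3 = s (x1 - x3) - y1 mod 31 = 8 * (27 - 2) - 4 = 10

P + Q = (2, 10)


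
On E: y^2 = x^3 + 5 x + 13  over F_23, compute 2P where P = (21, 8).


Doubling: s = (3 x1^2 + a) / (2 y1)
s = (3*21^2 + 5) / (2*8) mod 23 = 14
x3 = s^2 - 2 x1 mod 23 = 14^2 - 2*21 = 16
y3 = s (x1 - x3) - y1 mod 23 = 14 * (21 - 16) - 8 = 16

2P = (16, 16)


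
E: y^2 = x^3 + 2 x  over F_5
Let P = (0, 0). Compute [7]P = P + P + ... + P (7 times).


k = 7 = 111_2 (binary, LSB first: 111)
Double-and-add from P = (0, 0):
  bit 0 = 1: acc = O + (0, 0) = (0, 0)
  bit 1 = 1: acc = (0, 0) + O = (0, 0)
  bit 2 = 1: acc = (0, 0) + O = (0, 0)

7P = (0, 0)


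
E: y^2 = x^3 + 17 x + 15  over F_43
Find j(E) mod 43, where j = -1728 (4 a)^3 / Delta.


Delta = -16(4 a^3 + 27 b^2) mod 43 = 7
-1728 * (4 a)^3 = -1728 * (4*17)^3 mod 43 = 1
j = 1 * 7^(-1) mod 43 = 37

j = 37 (mod 43)


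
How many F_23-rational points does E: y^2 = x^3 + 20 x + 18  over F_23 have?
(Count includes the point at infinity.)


For each x in F_23, count y with y^2 = x^3 + 20 x + 18 mod 23:
  x = 0: RHS = 18, y in [8, 15]  -> 2 point(s)
  x = 1: RHS = 16, y in [4, 19]  -> 2 point(s)
  x = 3: RHS = 13, y in [6, 17]  -> 2 point(s)
  x = 4: RHS = 1, y in [1, 22]  -> 2 point(s)
  x = 5: RHS = 13, y in [6, 17]  -> 2 point(s)
  x = 6: RHS = 9, y in [3, 20]  -> 2 point(s)
  x = 7: RHS = 18, y in [8, 15]  -> 2 point(s)
  x = 8: RHS = 0, y in [0]  -> 1 point(s)
  x = 12: RHS = 8, y in [10, 13]  -> 2 point(s)
  x = 14: RHS = 6, y in [11, 12]  -> 2 point(s)
  x = 15: RHS = 13, y in [6, 17]  -> 2 point(s)
  x = 16: RHS = 18, y in [8, 15]  -> 2 point(s)
  x = 17: RHS = 4, y in [2, 21]  -> 2 point(s)
  x = 18: RHS = 0, y in [0]  -> 1 point(s)
  x = 19: RHS = 12, y in [9, 14]  -> 2 point(s)
  x = 20: RHS = 0, y in [0]  -> 1 point(s)
  x = 21: RHS = 16, y in [4, 19]  -> 2 point(s)
Affine points: 31. Add the point at infinity: total = 32.

#E(F_23) = 32


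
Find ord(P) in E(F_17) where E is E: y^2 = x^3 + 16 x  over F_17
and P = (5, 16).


Compute successive multiples of P until we hit O:
  1P = (5, 16)
  2P = (16, 0)
  3P = (5, 1)
  4P = O

ord(P) = 4


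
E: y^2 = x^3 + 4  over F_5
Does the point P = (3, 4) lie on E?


Check whether y^2 = x^3 + 0 x + 4 (mod 5) for (x, y) = (3, 4).
LHS: y^2 = 4^2 mod 5 = 1
RHS: x^3 + 0 x + 4 = 3^3 + 0*3 + 4 mod 5 = 1
LHS = RHS

Yes, on the curve


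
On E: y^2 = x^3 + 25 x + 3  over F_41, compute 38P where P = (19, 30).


k = 38 = 100110_2 (binary, LSB first: 011001)
Double-and-add from P = (19, 30):
  bit 0 = 0: acc unchanged = O
  bit 1 = 1: acc = O + (8, 31) = (8, 31)
  bit 2 = 1: acc = (8, 31) + (27, 5) = (24, 6)
  bit 3 = 0: acc unchanged = (24, 6)
  bit 4 = 0: acc unchanged = (24, 6)
  bit 5 = 1: acc = (24, 6) + (10, 33) = (8, 10)

38P = (8, 10)


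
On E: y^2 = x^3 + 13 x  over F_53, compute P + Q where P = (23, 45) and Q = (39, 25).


P != Q, so use the chord formula.
s = (y2 - y1) / (x2 - x1) = (33) / (16) mod 53 = 12
x3 = s^2 - x1 - x2 mod 53 = 12^2 - 23 - 39 = 29
y3 = s (x1 - x3) - y1 mod 53 = 12 * (23 - 29) - 45 = 42

P + Q = (29, 42)


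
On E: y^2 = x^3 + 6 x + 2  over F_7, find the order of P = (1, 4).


Compute successive multiples of P until we hit O:
  1P = (1, 4)
  2P = (2, 1)
  3P = (6, 4)
  4P = (0, 3)
  5P = (0, 4)
  6P = (6, 3)
  7P = (2, 6)
  8P = (1, 3)
  ... (continuing to 9P)
  9P = O

ord(P) = 9


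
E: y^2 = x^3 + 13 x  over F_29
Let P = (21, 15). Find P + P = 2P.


Doubling: s = (3 x1^2 + a) / (2 y1)
s = (3*21^2 + 13) / (2*15) mod 29 = 2
x3 = s^2 - 2 x1 mod 29 = 2^2 - 2*21 = 20
y3 = s (x1 - x3) - y1 mod 29 = 2 * (21 - 20) - 15 = 16

2P = (20, 16)


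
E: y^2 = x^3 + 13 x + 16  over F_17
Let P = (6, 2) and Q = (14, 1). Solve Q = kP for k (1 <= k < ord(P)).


Enumerate multiples of P until we hit Q = (14, 1):
  1P = (6, 2)
  2P = (1, 9)
  3P = (14, 16)
  4P = (16, 6)
  5P = (4, 9)
  6P = (15, 4)
  7P = (12, 8)
  8P = (0, 4)
  9P = (13, 6)
  10P = (7, 12)
  11P = (2, 4)
  12P = (5, 6)
  13P = (5, 11)
  14P = (2, 13)
  15P = (7, 5)
  16P = (13, 11)
  17P = (0, 13)
  18P = (12, 9)
  19P = (15, 13)
  20P = (4, 8)
  21P = (16, 11)
  22P = (14, 1)
Match found at i = 22.

k = 22


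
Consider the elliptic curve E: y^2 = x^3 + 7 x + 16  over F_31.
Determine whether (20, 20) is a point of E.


Check whether y^2 = x^3 + 7 x + 16 (mod 31) for (x, y) = (20, 20).
LHS: y^2 = 20^2 mod 31 = 28
RHS: x^3 + 7 x + 16 = 20^3 + 7*20 + 16 mod 31 = 3
LHS != RHS

No, not on the curve


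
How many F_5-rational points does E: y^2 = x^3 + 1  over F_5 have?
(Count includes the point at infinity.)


For each x in F_5, count y with y^2 = x^3 + 0 x + 1 mod 5:
  x = 0: RHS = 1, y in [1, 4]  -> 2 point(s)
  x = 2: RHS = 4, y in [2, 3]  -> 2 point(s)
  x = 4: RHS = 0, y in [0]  -> 1 point(s)
Affine points: 5. Add the point at infinity: total = 6.

#E(F_5) = 6


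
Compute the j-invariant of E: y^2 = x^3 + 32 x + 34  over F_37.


Delta = -16(4 a^3 + 27 b^2) mod 37 = 5
-1728 * (4 a)^3 = -1728 * (4*32)^3 mod 37 = 23
j = 23 * 5^(-1) mod 37 = 12

j = 12 (mod 37)


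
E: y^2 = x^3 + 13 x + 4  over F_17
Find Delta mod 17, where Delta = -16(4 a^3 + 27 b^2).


4 a^3 + 27 b^2 = 4*13^3 + 27*4^2 = 8788 + 432 = 9220
Delta = -16 * (9220) = -147520
Delta mod 17 = 6

Delta = 6 (mod 17)


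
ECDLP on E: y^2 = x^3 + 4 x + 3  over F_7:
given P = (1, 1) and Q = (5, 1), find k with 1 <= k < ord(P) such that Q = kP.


Enumerate multiples of P until we hit Q = (5, 1):
  1P = (1, 1)
  2P = (5, 6)
  3P = (3, 0)
  4P = (5, 1)
Match found at i = 4.

k = 4


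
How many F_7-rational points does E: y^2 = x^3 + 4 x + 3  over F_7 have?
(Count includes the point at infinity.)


For each x in F_7, count y with y^2 = x^3 + 4 x + 3 mod 7:
  x = 1: RHS = 1, y in [1, 6]  -> 2 point(s)
  x = 3: RHS = 0, y in [0]  -> 1 point(s)
  x = 5: RHS = 1, y in [1, 6]  -> 2 point(s)
Affine points: 5. Add the point at infinity: total = 6.

#E(F_7) = 6


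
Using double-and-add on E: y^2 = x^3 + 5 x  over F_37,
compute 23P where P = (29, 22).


k = 23 = 10111_2 (binary, LSB first: 11101)
Double-and-add from P = (29, 22):
  bit 0 = 1: acc = O + (29, 22) = (29, 22)
  bit 1 = 1: acc = (29, 22) + (28, 22) = (17, 15)
  bit 2 = 1: acc = (17, 15) + (25, 5) = (22, 19)
  bit 3 = 0: acc unchanged = (22, 19)
  bit 4 = 1: acc = (22, 19) + (9, 16) = (17, 22)

23P = (17, 22)


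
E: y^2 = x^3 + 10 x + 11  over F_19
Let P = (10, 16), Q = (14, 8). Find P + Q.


P != Q, so use the chord formula.
s = (y2 - y1) / (x2 - x1) = (11) / (4) mod 19 = 17
x3 = s^2 - x1 - x2 mod 19 = 17^2 - 10 - 14 = 18
y3 = s (x1 - x3) - y1 mod 19 = 17 * (10 - 18) - 16 = 0

P + Q = (18, 0)
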